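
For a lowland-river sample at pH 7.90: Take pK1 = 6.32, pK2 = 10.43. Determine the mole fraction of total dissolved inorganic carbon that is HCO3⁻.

α₁ = 1 / (1 + [H⁺]/K1 + K2/[H⁺]) = 1 / (1 + 10^-1.58 + 10^-2.53)
   = 1 / (1 + 0.026303 + 0.0029512) = 1/1.0293 = 0.9716

α₁ = 0.972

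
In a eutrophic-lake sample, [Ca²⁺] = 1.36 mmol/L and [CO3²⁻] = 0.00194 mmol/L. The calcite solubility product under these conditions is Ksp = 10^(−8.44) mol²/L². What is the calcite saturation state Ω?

Ω = 0.727

Ksp = 10^(−8.44) = 3.631×10^-9
Ω = [Ca²⁺][CO3²⁻]/Ksp = (1.36×10^-3)(0.00194×10^-3) / 3.631×10^-9 = 0.727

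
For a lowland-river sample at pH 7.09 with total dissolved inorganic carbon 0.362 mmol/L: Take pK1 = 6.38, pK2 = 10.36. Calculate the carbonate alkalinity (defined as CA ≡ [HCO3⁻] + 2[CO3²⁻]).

CA = 0.303 mmol/L

CA = [HCO3⁻] + 2[CO3²⁻] = (α₁ + 2α₂)·DIC
At pH 7.09: [H⁺]/K1 = 10^-0.71 = 0.19498, K2/[H⁺] = 10^-3.27 = 0.00053703
α₁ = 1/(1 + 0.19498 + 0.00053703) = 1/1.1955 = 0.8365; α₂ = α₁·K2/[H⁺] = 0.0004492
α₁ + 2α₂ = 0.8374
CA = 0.8374 × 0.362 = 0.303 mmol/L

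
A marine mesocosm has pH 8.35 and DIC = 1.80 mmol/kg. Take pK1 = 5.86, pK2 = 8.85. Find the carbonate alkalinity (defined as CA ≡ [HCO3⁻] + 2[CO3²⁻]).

CA = [HCO3⁻] + 2[CO3²⁻] = (α₁ + 2α₂)·DIC
At pH 8.35: [H⁺]/K1 = 10^-2.49 = 0.0032359, K2/[H⁺] = 10^-0.50 = 0.31623
α₁ = 1/(1 + 0.0032359 + 0.31623) = 1/1.3195 = 0.7579; α₂ = α₁·K2/[H⁺] = 0.2397
α₁ + 2α₂ = 1.2372
CA = 1.2372 × 1.80 = 2.23 mmol/kg

CA = 2.23 mmol/kg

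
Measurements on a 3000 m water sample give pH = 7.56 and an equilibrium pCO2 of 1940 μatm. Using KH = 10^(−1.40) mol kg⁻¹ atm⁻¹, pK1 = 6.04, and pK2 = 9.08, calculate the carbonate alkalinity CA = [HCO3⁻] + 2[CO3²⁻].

[CO2*] = KH · pCO2 = 10^(−1.40) × 1940×10^-6 = 7.723×10^-5 mol/kg
α₀ = 1/(1 + K1/[H⁺] + K1K2/[H⁺]²) = 1/(1 + 10^+1.52 + 10^-0.00) = 0.02848
DIC = [CO2*]/α₀ = 7.723×10^-5 / 0.02848 = 2.712 mmol/kg
CA = (α₁ + 2α₂)·DIC = (0.9430 + 2×0.02848) × 2.712 = 2.71 mmol/kg

CA = 2.71 mmol/kg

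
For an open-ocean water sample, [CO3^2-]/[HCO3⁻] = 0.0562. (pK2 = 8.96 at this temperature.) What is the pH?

From K2 = [H⁺][CO3^2-]/[HCO3⁻]:  pH = pK2 + log₁₀([CO3^2-]/[HCO3⁻])
log₁₀(0.0562) = -1.250
pH = 8.96 + (-1.250) = 7.71

pH = 7.71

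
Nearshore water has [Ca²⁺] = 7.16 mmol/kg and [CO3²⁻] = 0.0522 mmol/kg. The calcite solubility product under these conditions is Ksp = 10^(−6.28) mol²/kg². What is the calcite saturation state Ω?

Ksp = 10^(−6.28) = 5.248×10^-7
Ω = [Ca²⁺][CO3²⁻]/Ksp = (7.16×10^-3)(0.0522×10^-3) / 5.248×10^-7 = 0.712

Ω = 0.712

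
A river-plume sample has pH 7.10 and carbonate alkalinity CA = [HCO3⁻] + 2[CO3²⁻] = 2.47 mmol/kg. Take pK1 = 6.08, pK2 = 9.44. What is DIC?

DIC = 2.69 mmol/kg

CA = [HCO3⁻] + 2[CO3²⁻] = (α₁ + 2α₂)·DIC
At pH 7.10: [H⁺]/K1 = 10^-1.02 = 0.095499, K2/[H⁺] = 10^-2.34 = 0.0045709
α₁ = 1/(1 + 0.095499 + 0.0045709) = 1/1.1001 = 0.9090; α₂ = α₁·K2/[H⁺] = 0.004155
α₁ + 2α₂ = 0.9173
DIC = CA / (α₁ + 2α₂) = 2.47 / 0.9173 = 2.69 mmol/kg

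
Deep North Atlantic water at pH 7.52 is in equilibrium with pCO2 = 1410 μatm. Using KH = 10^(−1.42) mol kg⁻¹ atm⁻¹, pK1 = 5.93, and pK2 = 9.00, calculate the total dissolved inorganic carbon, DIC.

DIC = 2.21 mmol/kg

[CO2*] = KH · pCO2 = 10^(−1.42) × 1410×10^-6 = 5.361×10^-5 mol/kg
α₀ = 1/(1 + K1/[H⁺] + K1K2/[H⁺]²) = 1/(1 + 10^+1.59 + 10^+0.11) = 0.02428
DIC = [CO2*]/α₀ = 5.361×10^-5 / 0.02428 = 2.21 mmol/kg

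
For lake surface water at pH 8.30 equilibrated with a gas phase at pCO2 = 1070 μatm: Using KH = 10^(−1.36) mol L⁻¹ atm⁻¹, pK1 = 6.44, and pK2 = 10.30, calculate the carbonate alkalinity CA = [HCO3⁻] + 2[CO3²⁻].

[CO2*] = KH · pCO2 = 10^(−1.36) × 1070×10^-6 = 4.671×10^-5 mol/L
α₀ = 1/(1 + K1/[H⁺] + K1K2/[H⁺]²) = 1/(1 + 10^+1.86 + 10^-0.14) = 0.01348
DIC = [CO2*]/α₀ = 4.671×10^-5 / 0.01348 = 3.464 mmol/L
CA = (α₁ + 2α₂)·DIC = (0.9767 + 2×0.009767) × 3.464 = 3.45 mmol/L

CA = 3.45 mmol/L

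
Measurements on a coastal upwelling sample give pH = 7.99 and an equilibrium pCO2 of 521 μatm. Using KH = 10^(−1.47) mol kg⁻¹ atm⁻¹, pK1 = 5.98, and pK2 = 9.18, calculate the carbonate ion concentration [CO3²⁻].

[CO3²⁻] = 0.117 mmol/kg

[CO2*] = KH · pCO2 = 10^(−1.47) × 521×10^-6 = 1.765×10^-5 mol/kg
α₀ = 1/(1 + K1/[H⁺] + K1K2/[H⁺]²) = 1/(1 + 10^+2.01 + 10^+0.82) = 0.009096
DIC = [CO2*]/α₀ = 1.765×10^-5 / 0.009096 = 1.941 mmol/kg
[CO3²⁻] = α₂·DIC; α₂ = 0.06010, so [CO3²⁻] = 0.06010 × 1.941 = 0.117 mmol/kg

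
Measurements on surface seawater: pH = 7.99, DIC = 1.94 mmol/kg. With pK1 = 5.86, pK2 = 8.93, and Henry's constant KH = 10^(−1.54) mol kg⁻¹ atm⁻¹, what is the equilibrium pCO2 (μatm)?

α₀ = 1 / (1 + K1/[H⁺] + K1K2/[H⁺]²) = 1 / (1 + 10^+2.13 + 10^+1.19)
   = 1 / (1 + 134.90 + 15.488) = 1/151.38 = 0.006606
[CO2*] = α₀ × DIC = 0.006606 × 1.94 = 0.01282 mmol/kg = 12.82 μmol/kg
pCO2 = [CO2*]/KH = 1.282×10^-5 / 2.884×10^-2 = 444 μatm

pCO2 = 444 μatm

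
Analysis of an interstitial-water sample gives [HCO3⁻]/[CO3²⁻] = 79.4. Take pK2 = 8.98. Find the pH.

From K2 = [H⁺][CO3²⁻]/[HCO3⁻]:  pH = pK2 − log₁₀([HCO3⁻]/[CO3²⁻])
log₁₀(79.4) = +1.900
pH = 8.98 − (+1.900) = 7.08

pH = 7.08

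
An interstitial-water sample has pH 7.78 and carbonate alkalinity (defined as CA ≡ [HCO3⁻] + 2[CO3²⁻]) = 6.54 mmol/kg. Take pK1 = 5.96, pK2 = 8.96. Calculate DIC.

CA = [HCO3⁻] + 2[CO3²⁻] = (α₁ + 2α₂)·DIC
At pH 7.78: [H⁺]/K1 = 10^-1.82 = 0.015136, K2/[H⁺] = 10^-1.18 = 0.066069
α₁ = 1/(1 + 0.015136 + 0.066069) = 1/1.0812 = 0.9249; α₂ = α₁·K2/[H⁺] = 0.06111
α₁ + 2α₂ = 1.0471
DIC = CA / (α₁ + 2α₂) = 6.54 / 1.0471 = 6.25 mmol/kg

DIC = 6.25 mmol/kg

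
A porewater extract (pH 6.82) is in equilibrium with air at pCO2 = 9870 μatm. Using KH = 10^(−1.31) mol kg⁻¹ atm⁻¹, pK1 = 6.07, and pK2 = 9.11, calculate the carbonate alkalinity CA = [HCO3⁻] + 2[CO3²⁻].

CA = 2.75 mmol/kg

[CO2*] = KH · pCO2 = 10^(−1.31) × 9870×10^-6 = 4.834×10^-4 mol/kg
α₀ = 1/(1 + K1/[H⁺] + K1K2/[H⁺]²) = 1/(1 + 10^+0.75 + 10^-1.54) = 0.1503
DIC = [CO2*]/α₀ = 4.834×10^-4 / 0.1503 = 3.216 mmol/kg
CA = (α₁ + 2α₂)·DIC = (0.8453 + 2×0.004335) × 3.216 = 2.75 mmol/kg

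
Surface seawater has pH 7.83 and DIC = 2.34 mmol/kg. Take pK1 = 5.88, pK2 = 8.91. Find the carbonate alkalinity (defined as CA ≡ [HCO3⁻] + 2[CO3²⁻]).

CA = 2.49 mmol/kg

CA = [HCO3⁻] + 2[CO3²⁻] = (α₁ + 2α₂)·DIC
At pH 7.83: [H⁺]/K1 = 10^-1.95 = 0.011220, K2/[H⁺] = 10^-1.08 = 0.083176
α₁ = 1/(1 + 0.011220 + 0.083176) = 1/1.0944 = 0.9137; α₂ = α₁·K2/[H⁺] = 0.07600
α₁ + 2α₂ = 1.0657
CA = 1.0657 × 2.34 = 2.49 mmol/kg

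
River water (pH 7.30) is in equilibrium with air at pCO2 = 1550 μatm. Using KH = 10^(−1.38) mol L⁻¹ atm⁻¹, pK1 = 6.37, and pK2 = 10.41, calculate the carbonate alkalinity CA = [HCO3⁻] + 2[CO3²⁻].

CA = 0.551 mmol/L

[CO2*] = KH · pCO2 = 10^(−1.38) × 1550×10^-6 = 6.461×10^-5 mol/L
α₀ = 1/(1 + K1/[H⁺] + K1K2/[H⁺]²) = 1/(1 + 10^+0.93 + 10^-2.18) = 0.1051
DIC = [CO2*]/α₀ = 6.461×10^-5 / 0.1051 = 0.6150 mmol/L
CA = (α₁ + 2α₂)·DIC = (0.8942 + 2×0.0006942) × 0.6150 = 0.551 mmol/L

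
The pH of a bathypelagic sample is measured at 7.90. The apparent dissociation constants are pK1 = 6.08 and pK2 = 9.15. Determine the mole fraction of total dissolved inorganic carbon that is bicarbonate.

α₁ = 0.933

α₁ = 1 / (1 + [H⁺]/K1 + K2/[H⁺]) = 1 / (1 + 10^-1.82 + 10^-1.25)
   = 1 / (1 + 0.015136 + 0.056234) = 1/1.0714 = 0.9334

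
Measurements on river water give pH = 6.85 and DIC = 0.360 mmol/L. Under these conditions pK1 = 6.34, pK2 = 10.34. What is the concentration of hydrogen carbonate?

α₁ = 1 / (1 + [H⁺]/K1 + K2/[H⁺]) = 1 / (1 + 10^-0.51 + 10^-3.49)
   = 1 / (1 + 0.30903 + 0.00032359) = 1/1.3094 = 0.7637
[HCO3⁻] = α₁ × DIC = 0.7637 × 0.360 = 0.275 mmol/L

[HCO3⁻] = 0.275 mmol/L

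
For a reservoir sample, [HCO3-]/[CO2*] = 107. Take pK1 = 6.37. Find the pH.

pH = 8.40

From K1 = [H⁺][HCO3-]/[CO2*]:  pH = pK1 + log₁₀([HCO3-]/[CO2*])
log₁₀(107) = +2.029
pH = 6.37 + (+2.029) = 8.40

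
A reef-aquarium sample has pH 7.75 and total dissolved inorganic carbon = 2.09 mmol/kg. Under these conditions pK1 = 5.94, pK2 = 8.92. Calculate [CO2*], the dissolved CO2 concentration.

[CO2*] = 0.0299 mmol/kg

α₀ = 1 / (1 + K1/[H⁺] + K1K2/[H⁺]²) = 1 / (1 + 10^+1.81 + 10^+0.64)
   = 1 / (1 + 64.565 + 4.3652) = 1/69.931 = 0.01430
[CO2*] = α₀ × DIC = 0.01430 × 2.09 = 0.0299 mmol/kg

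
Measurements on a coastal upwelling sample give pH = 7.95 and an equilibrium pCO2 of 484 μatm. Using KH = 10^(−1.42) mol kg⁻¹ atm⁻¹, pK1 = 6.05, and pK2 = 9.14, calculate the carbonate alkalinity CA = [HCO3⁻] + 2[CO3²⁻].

[CO2*] = KH · pCO2 = 10^(−1.42) × 484×10^-6 = 1.840×10^-5 mol/kg
α₀ = 1/(1 + K1/[H⁺] + K1K2/[H⁺]²) = 1/(1 + 10^+1.90 + 10^+0.71) = 0.01169
DIC = [CO2*]/α₀ = 1.840×10^-5 / 0.01169 = 1.574 mmol/kg
CA = (α₁ + 2α₂)·DIC = (0.9284 + 2×0.05994) × 1.574 = 1.65 mmol/kg

CA = 1.65 mmol/kg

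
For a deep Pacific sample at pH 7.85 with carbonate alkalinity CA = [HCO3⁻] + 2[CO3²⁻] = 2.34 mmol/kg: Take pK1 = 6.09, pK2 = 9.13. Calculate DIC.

CA = [HCO3⁻] + 2[CO3²⁻] = (α₁ + 2α₂)·DIC
At pH 7.85: [H⁺]/K1 = 10^-1.76 = 0.017378, K2/[H⁺] = 10^-1.28 = 0.052481
α₁ = 1/(1 + 0.017378 + 0.052481) = 1/1.0699 = 0.9347; α₂ = α₁·K2/[H⁺] = 0.04905
α₁ + 2α₂ = 1.0328
DIC = CA / (α₁ + 2α₂) = 2.34 / 1.0328 = 2.27 mmol/kg

DIC = 2.27 mmol/kg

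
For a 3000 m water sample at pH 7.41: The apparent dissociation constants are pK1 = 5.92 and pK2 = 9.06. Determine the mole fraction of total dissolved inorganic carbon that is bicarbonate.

α₁ = 1 / (1 + [H⁺]/K1 + K2/[H⁺]) = 1 / (1 + 10^-1.49 + 10^-1.65)
   = 1 / (1 + 0.032359 + 0.022387) = 1/1.0547 = 0.9481

α₁ = 0.948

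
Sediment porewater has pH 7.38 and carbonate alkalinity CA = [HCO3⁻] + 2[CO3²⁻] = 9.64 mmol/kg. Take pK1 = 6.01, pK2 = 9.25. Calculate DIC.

CA = [HCO3⁻] + 2[CO3²⁻] = (α₁ + 2α₂)·DIC
At pH 7.38: [H⁺]/K1 = 10^-1.37 = 0.042658, K2/[H⁺] = 10^-1.87 = 0.013490
α₁ = 1/(1 + 0.042658 + 0.013490) = 1/1.0561 = 0.9468; α₂ = α₁·K2/[H⁺] = 0.01277
α₁ + 2α₂ = 0.9724
DIC = CA / (α₁ + 2α₂) = 9.64 / 0.9724 = 9.91 mmol/kg

DIC = 9.91 mmol/kg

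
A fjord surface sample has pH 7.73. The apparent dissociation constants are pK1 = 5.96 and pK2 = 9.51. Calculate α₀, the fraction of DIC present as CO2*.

α₀ = 1 / (1 + K1/[H⁺] + K1K2/[H⁺]²) = 1 / (1 + 10^+1.77 + 10^-0.01)
   = 1 / (1 + 58.884 + 0.97724) = 1/60.862 = 0.01643

α₀ = 0.0164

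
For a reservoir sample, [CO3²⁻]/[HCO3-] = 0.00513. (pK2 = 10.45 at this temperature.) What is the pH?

From K2 = [H⁺][CO3²⁻]/[HCO3-]:  pH = pK2 + log₁₀([CO3²⁻]/[HCO3-])
log₁₀(0.00513) = -2.290
pH = 10.45 + (-2.290) = 8.16

pH = 8.16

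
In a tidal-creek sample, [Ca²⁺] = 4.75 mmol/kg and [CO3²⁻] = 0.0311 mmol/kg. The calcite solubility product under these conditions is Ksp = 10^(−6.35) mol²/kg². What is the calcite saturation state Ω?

Ksp = 10^(−6.35) = 4.467×10^-7
Ω = [Ca²⁺][CO3²⁻]/Ksp = (4.75×10^-3)(0.0311×10^-3) / 4.467×10^-7 = 0.331

Ω = 0.331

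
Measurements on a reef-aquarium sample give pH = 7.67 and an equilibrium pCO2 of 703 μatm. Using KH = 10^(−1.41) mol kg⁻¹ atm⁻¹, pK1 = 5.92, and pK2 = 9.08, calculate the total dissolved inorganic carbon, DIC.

DIC = 1.63 mmol/kg

[CO2*] = KH · pCO2 = 10^(−1.41) × 703×10^-6 = 2.735×10^-5 mol/kg
α₀ = 1/(1 + K1/[H⁺] + K1K2/[H⁺]²) = 1/(1 + 10^+1.75 + 10^+0.34) = 0.01683
DIC = [CO2*]/α₀ = 2.735×10^-5 / 0.01683 = 1.63 mmol/kg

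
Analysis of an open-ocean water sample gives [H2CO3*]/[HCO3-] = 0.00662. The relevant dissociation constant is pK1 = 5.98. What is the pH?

From K1 = [H⁺][HCO3-]/[H2CO3*]:  pH = pK1 − log₁₀([H2CO3*]/[HCO3-])
log₁₀(0.00662) = -2.179
pH = 5.98 − (-2.179) = 8.16

pH = 8.16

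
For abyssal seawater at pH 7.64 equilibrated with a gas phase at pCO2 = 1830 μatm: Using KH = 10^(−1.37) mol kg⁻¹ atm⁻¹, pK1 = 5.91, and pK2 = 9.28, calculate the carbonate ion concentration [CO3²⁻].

[CO2*] = KH · pCO2 = 10^(−1.37) × 1830×10^-6 = 7.806×10^-5 mol/kg
α₀ = 1/(1 + K1/[H⁺] + K1K2/[H⁺]²) = 1/(1 + 10^+1.73 + 10^+0.09) = 0.01788
DIC = [CO2*]/α₀ = 7.806×10^-5 / 0.01788 = 4.366 mmol/kg
[CO3²⁻] = α₂·DIC; α₂ = 0.02200, so [CO3²⁻] = 0.02200 × 4.366 = 0.0960 mmol/kg

[CO3²⁻] = 0.0960 mmol/kg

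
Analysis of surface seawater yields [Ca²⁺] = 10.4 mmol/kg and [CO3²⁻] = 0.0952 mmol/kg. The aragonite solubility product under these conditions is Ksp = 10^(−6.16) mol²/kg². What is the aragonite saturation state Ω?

Ksp = 10^(−6.16) = 6.918×10^-7
Ω = [Ca²⁺][CO3²⁻]/Ksp = (10.4×10^-3)(0.0952×10^-3) / 6.918×10^-7 = 1.43

Ω = 1.43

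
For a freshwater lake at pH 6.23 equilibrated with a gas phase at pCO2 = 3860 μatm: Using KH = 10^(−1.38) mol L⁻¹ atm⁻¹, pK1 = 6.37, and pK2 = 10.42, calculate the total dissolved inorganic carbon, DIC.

[CO2*] = KH · pCO2 = 10^(−1.38) × 3860×10^-6 = 1.609×10^-4 mol/L
α₀ = 1/(1 + K1/[H⁺] + K1K2/[H⁺]²) = 1/(1 + 10^-0.14 + 10^-4.33) = 0.5799
DIC = [CO2*]/α₀ = 1.609×10^-4 / 0.5799 = 0.277 mmol/L

DIC = 0.277 mmol/L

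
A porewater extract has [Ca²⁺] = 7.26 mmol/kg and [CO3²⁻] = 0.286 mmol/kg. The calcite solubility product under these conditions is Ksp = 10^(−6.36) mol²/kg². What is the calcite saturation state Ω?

Ksp = 10^(−6.36) = 4.365×10^-7
Ω = [Ca²⁺][CO3²⁻]/Ksp = (7.26×10^-3)(0.286×10^-3) / 4.365×10^-7 = 4.76

Ω = 4.76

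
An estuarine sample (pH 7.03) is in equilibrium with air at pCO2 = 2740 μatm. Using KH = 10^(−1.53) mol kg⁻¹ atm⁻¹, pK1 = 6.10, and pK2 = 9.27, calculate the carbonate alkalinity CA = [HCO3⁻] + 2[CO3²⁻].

[CO2*] = KH · pCO2 = 10^(−1.53) × 2740×10^-6 = 8.086×10^-5 mol/kg
α₀ = 1/(1 + K1/[H⁺] + K1K2/[H⁺]²) = 1/(1 + 10^+0.93 + 10^-1.31) = 0.1046
DIC = [CO2*]/α₀ = 8.086×10^-5 / 0.1046 = 0.7731 mmol/kg
CA = (α₁ + 2α₂)·DIC = (0.8903 + 2×0.005123) × 0.7731 = 0.696 mmol/kg

CA = 0.696 mmol/kg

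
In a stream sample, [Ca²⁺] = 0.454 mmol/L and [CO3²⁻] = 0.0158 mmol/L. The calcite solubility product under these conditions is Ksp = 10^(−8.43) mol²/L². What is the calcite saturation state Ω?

Ksp = 10^(−8.43) = 3.715×10^-9
Ω = [Ca²⁺][CO3²⁻]/Ksp = (0.454×10^-3)(0.0158×10^-3) / 3.715×10^-9 = 1.93

Ω = 1.93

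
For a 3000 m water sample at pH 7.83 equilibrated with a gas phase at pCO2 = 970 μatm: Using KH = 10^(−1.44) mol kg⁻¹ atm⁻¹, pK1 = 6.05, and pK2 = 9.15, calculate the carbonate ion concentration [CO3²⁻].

[CO2*] = KH · pCO2 = 10^(−1.44) × 970×10^-6 = 3.522×10^-5 mol/kg
α₀ = 1/(1 + K1/[H⁺] + K1K2/[H⁺]²) = 1/(1 + 10^+1.78 + 10^+0.46) = 0.01559
DIC = [CO2*]/α₀ = 3.522×10^-5 / 0.01559 = 2.259 mmol/kg
[CO3²⁻] = α₂·DIC; α₂ = 0.04496, so [CO3²⁻] = 0.04496 × 2.259 = 0.102 mmol/kg

[CO3²⁻] = 0.102 mmol/kg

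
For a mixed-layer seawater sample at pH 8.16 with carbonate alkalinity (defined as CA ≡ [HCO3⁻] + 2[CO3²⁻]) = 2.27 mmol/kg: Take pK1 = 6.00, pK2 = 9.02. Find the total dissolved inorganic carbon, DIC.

CA = [HCO3⁻] + 2[CO3²⁻] = (α₁ + 2α₂)·DIC
At pH 8.16: [H⁺]/K1 = 10^-2.16 = 0.0069183, K2/[H⁺] = 10^-0.86 = 0.13804
α₁ = 1/(1 + 0.0069183 + 0.13804) = 1/1.1450 = 0.8734; α₂ = α₁·K2/[H⁺] = 0.1206
α₁ + 2α₂ = 1.1145
DIC = CA / (α₁ + 2α₂) = 2.27 / 1.1145 = 2.04 mmol/kg

DIC = 2.04 mmol/kg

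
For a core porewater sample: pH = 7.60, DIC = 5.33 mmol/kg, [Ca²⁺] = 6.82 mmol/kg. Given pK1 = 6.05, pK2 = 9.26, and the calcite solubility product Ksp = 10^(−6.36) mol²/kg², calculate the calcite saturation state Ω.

Ω = 1.73

α₂ = 1 / (1 + [H⁺]/K2 + [H⁺]²/(K1K2)) = 1 / (1 + 10^+1.66 + 10^+0.11)
   = 1 / (1 + 45.709 + 1.2882) = 1/47.997 = 0.02083
[CO3²⁻] = α₂ × DIC = 0.02083 × 5.33 = 0.1110 mmol/kg
Ksp = 10^(−6.36) = 4.365×10^-7
Ω = [Ca²⁺][CO3²⁻]/Ksp = (6.82×10^-3)(1.110×10^-4) / 4.365×10^-7 = 1.73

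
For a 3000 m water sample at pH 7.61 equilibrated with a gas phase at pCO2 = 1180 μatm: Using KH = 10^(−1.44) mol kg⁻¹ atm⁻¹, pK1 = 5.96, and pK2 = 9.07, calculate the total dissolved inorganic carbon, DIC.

DIC = 2.02 mmol/kg

[CO2*] = KH · pCO2 = 10^(−1.44) × 1180×10^-6 = 4.284×10^-5 mol/kg
α₀ = 1/(1 + K1/[H⁺] + K1K2/[H⁺]²) = 1/(1 + 10^+1.65 + 10^+0.19) = 0.02118
DIC = [CO2*]/α₀ = 4.284×10^-5 / 0.02118 = 2.02 mmol/kg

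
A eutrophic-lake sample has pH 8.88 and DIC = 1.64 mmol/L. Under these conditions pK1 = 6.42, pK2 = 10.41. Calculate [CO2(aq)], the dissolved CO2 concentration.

α₀ = 1 / (1 + K1/[H⁺] + K1K2/[H⁺]²) = 1 / (1 + 10^+2.46 + 10^+0.93)
   = 1 / (1 + 288.40 + 8.5114) = 1/297.91 = 0.003357
[CO2*] = α₀ × DIC = 0.003357 × 1.64 = 0.00550 mmol/L = 5.50 μmol/L

[CO2*] = 5.50 μmol/L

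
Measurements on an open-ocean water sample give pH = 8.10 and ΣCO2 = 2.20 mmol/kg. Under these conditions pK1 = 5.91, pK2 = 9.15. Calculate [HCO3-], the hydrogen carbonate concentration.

[HCO3⁻] = 2.01 mmol/kg

α₁ = 1 / (1 + [H⁺]/K1 + K2/[H⁺]) = 1 / (1 + 10^-2.19 + 10^-1.05)
   = 1 / (1 + 0.0064565 + 0.089125) = 1/1.0956 = 0.9128
[HCO3⁻] = α₁ × DIC = 0.9128 × 2.20 = 2.01 mmol/kg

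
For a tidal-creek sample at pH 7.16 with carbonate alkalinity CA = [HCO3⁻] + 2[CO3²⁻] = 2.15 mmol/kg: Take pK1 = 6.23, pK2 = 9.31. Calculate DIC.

CA = [HCO3⁻] + 2[CO3²⁻] = (α₁ + 2α₂)·DIC
At pH 7.16: [H⁺]/K1 = 10^-0.93 = 0.11749, K2/[H⁺] = 10^-2.15 = 0.0070795
α₁ = 1/(1 + 0.11749 + 0.0070795) = 1/1.1246 = 0.8892; α₂ = α₁·K2/[H⁺] = 0.006295
α₁ + 2α₂ = 0.9018
DIC = CA / (α₁ + 2α₂) = 2.15 / 0.9018 = 2.38 mmol/kg

DIC = 2.38 mmol/kg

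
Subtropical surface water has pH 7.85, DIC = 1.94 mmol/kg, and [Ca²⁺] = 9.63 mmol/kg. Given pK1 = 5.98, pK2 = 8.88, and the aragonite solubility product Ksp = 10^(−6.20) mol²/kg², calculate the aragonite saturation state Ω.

Ω = 2.50

α₂ = 1 / (1 + [H⁺]/K2 + [H⁺]²/(K1K2)) = 1 / (1 + 10^+1.03 + 10^-0.84)
   = 1 / (1 + 10.715 + 0.14454) = 1/11.860 = 0.08432
[CO3²⁻] = α₂ × DIC = 0.08432 × 1.94 = 0.1636 mmol/kg
Ksp = 10^(−6.20) = 6.310×10^-7
Ω = [Ca²⁺][CO3²⁻]/Ksp = (9.63×10^-3)(1.636×10^-4) / 6.310×10^-7 = 2.50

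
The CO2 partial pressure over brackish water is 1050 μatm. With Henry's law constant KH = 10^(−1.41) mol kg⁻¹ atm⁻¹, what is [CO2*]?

[CO2*] = 40.8 μmol/kg

KH = 10^(−1.41) = 3.890×10^-2 mol kg⁻¹ atm⁻¹
[CO2*] = KH · pCO2 = 3.890×10^-2 × 1050×10^-6 atm = 4.08×10^-5 mol/kg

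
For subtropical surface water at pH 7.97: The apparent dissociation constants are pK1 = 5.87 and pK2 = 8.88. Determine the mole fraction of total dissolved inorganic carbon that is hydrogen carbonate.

α₁ = 0.884

α₁ = 1 / (1 + [H⁺]/K1 + K2/[H⁺]) = 1 / (1 + 10^-2.10 + 10^-0.91)
   = 1 / (1 + 0.0079433 + 0.12303) = 1/1.1310 = 0.8842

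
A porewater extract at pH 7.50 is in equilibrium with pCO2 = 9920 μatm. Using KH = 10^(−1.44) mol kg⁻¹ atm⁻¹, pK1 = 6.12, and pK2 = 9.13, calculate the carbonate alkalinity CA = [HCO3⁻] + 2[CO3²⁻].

[CO2*] = KH · pCO2 = 10^(−1.44) × 9920×10^-6 = 3.602×10^-4 mol/kg
α₀ = 1/(1 + K1/[H⁺] + K1K2/[H⁺]²) = 1/(1 + 10^+1.38 + 10^-0.25) = 0.03914
DIC = [CO2*]/α₀ = 3.602×10^-4 / 0.03914 = 9.203 mmol/kg
CA = (α₁ + 2α₂)·DIC = (0.9389 + 2×0.02201) × 9.203 = 9.05 mmol/kg

CA = 9.05 mmol/kg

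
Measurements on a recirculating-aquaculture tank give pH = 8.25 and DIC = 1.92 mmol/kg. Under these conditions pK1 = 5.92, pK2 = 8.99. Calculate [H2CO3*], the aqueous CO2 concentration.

α₀ = 1 / (1 + K1/[H⁺] + K1K2/[H⁺]²) = 1 / (1 + 10^+2.33 + 10^+1.59)
   = 1 / (1 + 213.80 + 38.905) = 1/253.70 = 0.003942
[CO2*] = α₀ × DIC = 0.003942 × 1.92 = 0.00757 mmol/kg = 7.57 μmol/kg

[CO2*] = 7.57 μmol/kg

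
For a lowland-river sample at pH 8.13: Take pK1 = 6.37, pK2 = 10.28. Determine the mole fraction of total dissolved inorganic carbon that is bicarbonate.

α₁ = 1 / (1 + [H⁺]/K1 + K2/[H⁺]) = 1 / (1 + 10^-1.76 + 10^-2.15)
   = 1 / (1 + 0.017378 + 0.0070795) = 1/1.0245 = 0.9761

α₁ = 0.976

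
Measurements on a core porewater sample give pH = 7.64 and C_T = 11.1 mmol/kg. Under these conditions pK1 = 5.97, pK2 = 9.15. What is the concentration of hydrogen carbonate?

α₁ = 1 / (1 + [H⁺]/K1 + K2/[H⁺]) = 1 / (1 + 10^-1.67 + 10^-1.51)
   = 1 / (1 + 0.021380 + 0.030903) = 1/1.0523 = 0.9503
[HCO3⁻] = α₁ × DIC = 0.9503 × 11.1 = 10.5 mmol/kg

[HCO3⁻] = 10.5 mmol/kg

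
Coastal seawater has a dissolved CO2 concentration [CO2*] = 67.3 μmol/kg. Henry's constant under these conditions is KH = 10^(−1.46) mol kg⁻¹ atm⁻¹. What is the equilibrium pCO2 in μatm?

pCO2 = 1940 μatm

KH = 10^(−1.46) = 3.467×10^-2 mol kg⁻¹ atm⁻¹
pCO2 = [CO2*]/KH = 67.3×10^-6 / 3.467×10^-2 = 1.94×10^-3 atm = 1940 μatm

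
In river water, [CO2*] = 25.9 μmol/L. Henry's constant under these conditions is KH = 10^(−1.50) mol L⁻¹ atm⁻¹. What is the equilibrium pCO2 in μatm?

pCO2 = 819 μatm

KH = 10^(−1.50) = 3.162×10^-2 mol L⁻¹ atm⁻¹
pCO2 = [CO2*]/KH = 25.9×10^-6 / 3.162×10^-2 = 8.19×10^-4 atm = 819 μatm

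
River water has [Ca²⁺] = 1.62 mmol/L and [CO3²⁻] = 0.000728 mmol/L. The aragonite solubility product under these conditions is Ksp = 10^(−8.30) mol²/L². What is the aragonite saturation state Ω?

Ksp = 10^(−8.30) = 5.012×10^-9
Ω = [Ca²⁺][CO3²⁻]/Ksp = (1.62×10^-3)(0.000728×10^-3) / 5.012×10^-9 = 0.235

Ω = 0.235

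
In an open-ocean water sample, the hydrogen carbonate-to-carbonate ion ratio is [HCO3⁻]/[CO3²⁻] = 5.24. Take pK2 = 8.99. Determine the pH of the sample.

From K2 = [H⁺][CO3²⁻]/[HCO3⁻]:  pH = pK2 − log₁₀([HCO3⁻]/[CO3²⁻])
log₁₀(5.24) = +0.719
pH = 8.99 − (+0.719) = 8.27

pH = 8.27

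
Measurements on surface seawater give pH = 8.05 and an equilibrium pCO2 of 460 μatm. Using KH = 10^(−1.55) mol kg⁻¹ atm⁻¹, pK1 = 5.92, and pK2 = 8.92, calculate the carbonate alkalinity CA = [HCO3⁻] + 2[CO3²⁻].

[CO2*] = KH · pCO2 = 10^(−1.55) × 460×10^-6 = 1.296×10^-5 mol/kg
α₀ = 1/(1 + K1/[H⁺] + K1K2/[H⁺]²) = 1/(1 + 10^+2.13 + 10^+1.26) = 0.006490
DIC = [CO2*]/α₀ = 1.296×10^-5 / 0.006490 = 1.998 mmol/kg
CA = (α₁ + 2α₂)·DIC = (0.8754 + 2×0.1181) × 1.998 = 2.22 mmol/kg

CA = 2.22 mmol/kg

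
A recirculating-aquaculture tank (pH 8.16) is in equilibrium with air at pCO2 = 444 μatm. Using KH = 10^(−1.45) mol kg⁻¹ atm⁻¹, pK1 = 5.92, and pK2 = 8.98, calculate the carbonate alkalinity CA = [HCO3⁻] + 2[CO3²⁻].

[CO2*] = KH · pCO2 = 10^(−1.45) × 444×10^-6 = 1.575×10^-5 mol/kg
α₀ = 1/(1 + K1/[H⁺] + K1K2/[H⁺]²) = 1/(1 + 10^+2.24 + 10^+1.42) = 0.004973
DIC = [CO2*]/α₀ = 1.575×10^-5 / 0.004973 = 3.168 mmol/kg
CA = (α₁ + 2α₂)·DIC = (0.8642 + 2×0.1308) × 3.168 = 3.57 mmol/kg

CA = 3.57 mmol/kg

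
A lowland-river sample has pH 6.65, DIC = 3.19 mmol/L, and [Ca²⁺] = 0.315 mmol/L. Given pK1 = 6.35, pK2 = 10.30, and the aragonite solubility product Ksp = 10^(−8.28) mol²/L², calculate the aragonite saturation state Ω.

Ω = 0.0285

α₂ = 1 / (1 + [H⁺]/K2 + [H⁺]²/(K1K2)) = 1 / (1 + 10^+3.65 + 10^+3.35)
   = 1 / (1 + 4466.8 + 2238.7) = 1/6706.6 = 0.0001491
[CO3²⁻] = α₂ × DIC = 0.0001491 × 3.19 = 0.0004757 mmol/L = 0.4757 μmol/L
Ksp = 10^(−8.28) = 5.248×10^-9
Ω = [Ca²⁺][CO3²⁻]/Ksp = (0.315×10^-3)(4.757×10^-7) / 5.248×10^-9 = 0.0285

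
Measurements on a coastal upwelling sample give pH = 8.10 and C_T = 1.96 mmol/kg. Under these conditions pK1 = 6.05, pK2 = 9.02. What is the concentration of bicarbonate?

α₁ = 1 / (1 + [H⁺]/K1 + K2/[H⁺]) = 1 / (1 + 10^-2.05 + 10^-0.92)
   = 1 / (1 + 0.0089125 + 0.12023) = 1/1.1291 = 0.8856
[HCO3⁻] = α₁ × DIC = 0.8856 × 1.96 = 1.74 mmol/kg

[HCO3⁻] = 1.74 mmol/kg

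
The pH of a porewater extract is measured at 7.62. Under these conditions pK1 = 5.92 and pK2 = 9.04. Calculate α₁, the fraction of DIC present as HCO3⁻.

α₁ = 0.945

α₁ = 1 / (1 + [H⁺]/K1 + K2/[H⁺]) = 1 / (1 + 10^-1.70 + 10^-1.42)
   = 1 / (1 + 0.019953 + 0.038019) = 1/1.0580 = 0.9452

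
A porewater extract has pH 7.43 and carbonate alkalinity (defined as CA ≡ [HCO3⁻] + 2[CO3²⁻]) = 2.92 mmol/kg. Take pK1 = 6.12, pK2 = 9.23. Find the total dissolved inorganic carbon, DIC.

CA = [HCO3⁻] + 2[CO3²⁻] = (α₁ + 2α₂)·DIC
At pH 7.43: [H⁺]/K1 = 10^-1.31 = 0.048978, K2/[H⁺] = 10^-1.80 = 0.015849
α₁ = 1/(1 + 0.048978 + 0.015849) = 1/1.0648 = 0.9391; α₂ = α₁·K2/[H⁺] = 0.01488
α₁ + 2α₂ = 0.9689
DIC = CA / (α₁ + 2α₂) = 2.92 / 0.9689 = 3.01 mmol/kg

DIC = 3.01 mmol/kg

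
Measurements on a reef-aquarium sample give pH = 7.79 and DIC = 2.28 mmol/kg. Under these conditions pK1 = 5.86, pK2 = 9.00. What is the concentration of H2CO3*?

α₀ = 1 / (1 + K1/[H⁺] + K1K2/[H⁺]²) = 1 / (1 + 10^+1.93 + 10^+0.72)
   = 1 / (1 + 85.114 + 5.2481) = 1/91.362 = 0.01095
[CO2*] = α₀ × DIC = 0.01095 × 2.28 = 0.0250 mmol/kg

[CO2*] = 0.0250 mmol/kg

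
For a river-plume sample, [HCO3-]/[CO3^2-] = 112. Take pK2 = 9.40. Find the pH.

pH = 7.35

From K2 = [H⁺][CO3^2-]/[HCO3-]:  pH = pK2 − log₁₀([HCO3-]/[CO3^2-])
log₁₀(112) = +2.049
pH = 9.40 − (+2.049) = 7.35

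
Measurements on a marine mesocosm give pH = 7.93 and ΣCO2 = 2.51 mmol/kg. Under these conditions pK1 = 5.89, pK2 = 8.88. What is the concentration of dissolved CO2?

[CO2*] = 0.0204 mmol/kg

α₀ = 1 / (1 + K1/[H⁺] + K1K2/[H⁺]²) = 1 / (1 + 10^+2.04 + 10^+1.09)
   = 1 / (1 + 109.65 + 12.303) = 1/122.95 = 0.008133
[CO2*] = α₀ × DIC = 0.008133 × 2.51 = 0.0204 mmol/kg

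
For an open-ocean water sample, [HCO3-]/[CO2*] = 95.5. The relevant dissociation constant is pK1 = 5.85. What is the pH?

From K1 = [H⁺][HCO3-]/[CO2*]:  pH = pK1 + log₁₀([HCO3-]/[CO2*])
log₁₀(95.5) = +1.980
pH = 5.85 + (+1.980) = 7.83

pH = 7.83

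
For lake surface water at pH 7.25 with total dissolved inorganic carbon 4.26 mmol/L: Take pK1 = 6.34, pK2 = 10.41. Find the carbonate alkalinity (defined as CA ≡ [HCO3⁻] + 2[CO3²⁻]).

CA = 3.80 mmol/L

CA = [HCO3⁻] + 2[CO3²⁻] = (α₁ + 2α₂)·DIC
At pH 7.25: [H⁺]/K1 = 10^-0.91 = 0.12303, K2/[H⁺] = 10^-3.16 = 0.00069183
α₁ = 1/(1 + 0.12303 + 0.00069183) = 1/1.1237 = 0.8899; α₂ = α₁·K2/[H⁺] = 0.0006157
α₁ + 2α₂ = 0.8911
CA = 0.8911 × 4.26 = 3.80 mmol/L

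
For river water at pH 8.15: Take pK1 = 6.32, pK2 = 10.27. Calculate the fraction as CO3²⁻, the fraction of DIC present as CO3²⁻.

α₂ = 1 / (1 + [H⁺]/K2 + [H⁺]²/(K1K2)) = 1 / (1 + 10^+2.12 + 10^+0.29)
   = 1 / (1 + 131.83 + 1.9498) = 1/134.78 = 0.007420

α₂ = 0.00742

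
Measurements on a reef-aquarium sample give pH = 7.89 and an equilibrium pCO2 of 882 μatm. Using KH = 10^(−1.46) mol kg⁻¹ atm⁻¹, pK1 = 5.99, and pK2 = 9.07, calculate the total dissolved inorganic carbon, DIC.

DIC = 2.62 mmol/kg

[CO2*] = KH · pCO2 = 10^(−1.46) × 882×10^-6 = 3.058×10^-5 mol/kg
α₀ = 1/(1 + K1/[H⁺] + K1K2/[H⁺]²) = 1/(1 + 10^+1.90 + 10^+0.72) = 0.01167
DIC = [CO2*]/α₀ = 3.058×10^-5 / 0.01167 = 2.62 mmol/kg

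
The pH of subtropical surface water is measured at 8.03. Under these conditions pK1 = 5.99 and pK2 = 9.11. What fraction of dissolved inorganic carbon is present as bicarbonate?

α₁ = 1 / (1 + [H⁺]/K1 + K2/[H⁺]) = 1 / (1 + 10^-2.04 + 10^-1.08)
   = 1 / (1 + 0.0091201 + 0.083176) = 1/1.0923 = 0.9155

α₁ = 0.916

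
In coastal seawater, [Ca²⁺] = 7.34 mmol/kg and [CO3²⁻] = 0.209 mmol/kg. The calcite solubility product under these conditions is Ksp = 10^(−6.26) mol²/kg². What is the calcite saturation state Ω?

Ksp = 10^(−6.26) = 5.495×10^-7
Ω = [Ca²⁺][CO3²⁻]/Ksp = (7.34×10^-3)(0.209×10^-3) / 5.495×10^-7 = 2.79

Ω = 2.79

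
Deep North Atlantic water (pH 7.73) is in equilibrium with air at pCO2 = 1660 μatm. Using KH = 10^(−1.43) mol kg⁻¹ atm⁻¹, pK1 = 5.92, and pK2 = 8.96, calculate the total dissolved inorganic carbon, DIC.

[CO2*] = KH · pCO2 = 10^(−1.43) × 1660×10^-6 = 6.167×10^-5 mol/kg
α₀ = 1/(1 + K1/[H⁺] + K1K2/[H⁺]²) = 1/(1 + 10^+1.81 + 10^+0.58) = 0.01442
DIC = [CO2*]/α₀ = 6.167×10^-5 / 0.01442 = 4.28 mmol/kg

DIC = 4.28 mmol/kg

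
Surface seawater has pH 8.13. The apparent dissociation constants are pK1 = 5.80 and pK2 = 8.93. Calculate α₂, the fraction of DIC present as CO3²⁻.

α₂ = 1 / (1 + [H⁺]/K2 + [H⁺]²/(K1K2)) = 1 / (1 + 10^+0.80 + 10^-1.53)
   = 1 / (1 + 6.3096 + 0.029512) = 1/7.3391 = 0.1363

α₂ = 0.136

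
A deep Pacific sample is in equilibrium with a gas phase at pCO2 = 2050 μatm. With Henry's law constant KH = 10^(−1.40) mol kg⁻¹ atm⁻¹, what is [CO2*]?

[CO2*] = 81.6 μmol/kg

KH = 10^(−1.40) = 3.981×10^-2 mol kg⁻¹ atm⁻¹
[CO2*] = KH · pCO2 = 3.981×10^-2 × 2050×10^-6 atm = 8.16×10^-5 mol/kg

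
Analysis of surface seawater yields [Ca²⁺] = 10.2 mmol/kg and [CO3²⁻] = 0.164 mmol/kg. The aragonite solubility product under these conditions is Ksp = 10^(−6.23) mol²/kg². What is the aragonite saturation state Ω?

Ω = 2.84

Ksp = 10^(−6.23) = 5.888×10^-7
Ω = [Ca²⁺][CO3²⁻]/Ksp = (10.2×10^-3)(0.164×10^-3) / 5.888×10^-7 = 2.84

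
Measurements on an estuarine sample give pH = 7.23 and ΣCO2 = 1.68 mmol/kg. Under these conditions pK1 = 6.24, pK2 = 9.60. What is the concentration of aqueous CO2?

α₀ = 1 / (1 + K1/[H⁺] + K1K2/[H⁺]²) = 1 / (1 + 10^+0.99 + 10^-1.38)
   = 1 / (1 + 9.7724 + 0.041687) = 1/10.814 = 0.09247
[CO2*] = α₀ × DIC = 0.09247 × 1.68 = 0.155 mmol/kg

[CO2*] = 0.155 mmol/kg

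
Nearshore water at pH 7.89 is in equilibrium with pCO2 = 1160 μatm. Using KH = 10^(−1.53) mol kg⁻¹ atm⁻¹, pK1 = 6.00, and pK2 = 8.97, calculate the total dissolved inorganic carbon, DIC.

[CO2*] = KH · pCO2 = 10^(−1.53) × 1160×10^-6 = 3.423×10^-5 mol/kg
α₀ = 1/(1 + K1/[H⁺] + K1K2/[H⁺]²) = 1/(1 + 10^+1.89 + 10^+0.81) = 0.01175
DIC = [CO2*]/α₀ = 3.423×10^-5 / 0.01175 = 2.91 mmol/kg

DIC = 2.91 mmol/kg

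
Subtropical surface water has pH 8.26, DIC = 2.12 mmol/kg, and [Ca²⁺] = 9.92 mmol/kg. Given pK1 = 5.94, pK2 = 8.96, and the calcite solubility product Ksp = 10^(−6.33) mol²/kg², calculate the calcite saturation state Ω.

α₂ = 1 / (1 + [H⁺]/K2 + [H⁺]²/(K1K2)) = 1 / (1 + 10^+0.70 + 10^-1.62)
   = 1 / (1 + 5.0119 + 0.023988) = 1/6.0359 = 0.1657
[CO3²⁻] = α₂ × DIC = 0.1657 × 2.12 = 0.3512 mmol/kg
Ksp = 10^(−6.33) = 4.677×10^-7
Ω = [Ca²⁺][CO3²⁻]/Ksp = (9.92×10^-3)(3.512×10^-4) / 4.677×10^-7 = 7.45

Ω = 7.45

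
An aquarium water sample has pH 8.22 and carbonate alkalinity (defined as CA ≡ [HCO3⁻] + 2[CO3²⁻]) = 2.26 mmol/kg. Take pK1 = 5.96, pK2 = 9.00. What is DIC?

DIC = 1.99 mmol/kg

CA = [HCO3⁻] + 2[CO3²⁻] = (α₁ + 2α₂)·DIC
At pH 8.22: [H⁺]/K1 = 10^-2.26 = 0.0054954, K2/[H⁺] = 10^-0.78 = 0.16596
α₁ = 1/(1 + 0.0054954 + 0.16596) = 1/1.1715 = 0.8536; α₂ = α₁·K2/[H⁺] = 0.1417
α₁ + 2α₂ = 1.1370
DIC = CA / (α₁ + 2α₂) = 2.26 / 1.1370 = 1.99 mmol/kg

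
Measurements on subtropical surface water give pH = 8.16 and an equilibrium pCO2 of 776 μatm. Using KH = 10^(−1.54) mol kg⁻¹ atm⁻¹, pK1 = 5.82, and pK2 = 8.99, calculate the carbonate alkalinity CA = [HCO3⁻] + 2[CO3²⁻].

[CO2*] = KH · pCO2 = 10^(−1.54) × 776×10^-6 = 2.238×10^-5 mol/kg
α₀ = 1/(1 + K1/[H⁺] + K1K2/[H⁺]²) = 1/(1 + 10^+2.34 + 10^+1.51) = 0.003966
DIC = [CO2*]/α₀ = 2.238×10^-5 / 0.003966 = 5.643 mmol/kg
CA = (α₁ + 2α₂)·DIC = (0.8677 + 2×0.1283) × 5.643 = 6.34 mmol/kg

CA = 6.34 mmol/kg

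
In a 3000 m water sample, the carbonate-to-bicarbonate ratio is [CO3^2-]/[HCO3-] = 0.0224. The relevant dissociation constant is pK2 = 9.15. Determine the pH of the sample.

pH = 7.50

From K2 = [H⁺][CO3^2-]/[HCO3-]:  pH = pK2 + log₁₀([CO3^2-]/[HCO3-])
log₁₀(0.0224) = -1.650
pH = 9.15 + (-1.650) = 7.50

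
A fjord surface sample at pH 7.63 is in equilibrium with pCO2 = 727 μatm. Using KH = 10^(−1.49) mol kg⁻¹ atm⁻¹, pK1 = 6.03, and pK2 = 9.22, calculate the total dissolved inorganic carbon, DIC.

DIC = 0.984 mmol/kg

[CO2*] = KH · pCO2 = 10^(−1.49) × 727×10^-6 = 2.353×10^-5 mol/kg
α₀ = 1/(1 + K1/[H⁺] + K1K2/[H⁺]²) = 1/(1 + 10^+1.60 + 10^+0.01) = 0.02390
DIC = [CO2*]/α₀ = 2.353×10^-5 / 0.02390 = 0.984 mmol/kg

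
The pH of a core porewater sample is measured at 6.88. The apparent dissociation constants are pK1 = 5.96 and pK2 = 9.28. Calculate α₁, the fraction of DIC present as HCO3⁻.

α₁ = 0.890

α₁ = 1 / (1 + [H⁺]/K1 + K2/[H⁺]) = 1 / (1 + 10^-0.92 + 10^-2.40)
   = 1 / (1 + 0.12023 + 0.0039811) = 1/1.1242 = 0.8895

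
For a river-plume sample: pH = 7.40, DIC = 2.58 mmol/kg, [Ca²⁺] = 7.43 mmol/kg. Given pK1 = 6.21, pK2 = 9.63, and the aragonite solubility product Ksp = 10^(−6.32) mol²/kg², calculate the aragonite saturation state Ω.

Ω = 0.220

α₂ = 1 / (1 + [H⁺]/K2 + [H⁺]²/(K1K2)) = 1 / (1 + 10^+2.23 + 10^+1.04)
   = 1 / (1 + 169.82 + 10.965) = 1/181.79 = 0.005501
[CO3²⁻] = α₂ × DIC = 0.005501 × 2.58 = 0.01419 mmol/kg = 14.19 μmol/kg
Ksp = 10^(−6.32) = 4.786×10^-7
Ω = [Ca²⁺][CO3²⁻]/Ksp = (7.43×10^-3)(1.419×10^-5) / 4.786×10^-7 = 0.220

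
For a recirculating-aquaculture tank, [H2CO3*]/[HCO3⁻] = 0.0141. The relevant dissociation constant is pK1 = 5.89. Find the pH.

From K1 = [H⁺][HCO3⁻]/[H2CO3*]:  pH = pK1 − log₁₀([H2CO3*]/[HCO3⁻])
log₁₀(0.0141) = -1.851
pH = 5.89 − (-1.851) = 7.74

pH = 7.74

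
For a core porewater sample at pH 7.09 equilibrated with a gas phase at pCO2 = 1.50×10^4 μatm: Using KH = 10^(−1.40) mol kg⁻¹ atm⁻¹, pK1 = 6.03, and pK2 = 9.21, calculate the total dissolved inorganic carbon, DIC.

[CO2*] = KH · pCO2 = 10^(−1.40) × 1.50×10^4×10^-6 = 5.972×10^-4 mol/kg
α₀ = 1/(1 + K1/[H⁺] + K1K2/[H⁺]²) = 1/(1 + 10^+1.06 + 10^-1.06) = 0.07956
DIC = [CO2*]/α₀ = 5.972×10^-4 / 0.07956 = 7.51 mmol/kg

DIC = 7.51 mmol/kg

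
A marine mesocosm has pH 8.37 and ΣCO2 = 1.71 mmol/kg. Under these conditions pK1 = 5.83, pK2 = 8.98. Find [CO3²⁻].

α₂ = 1 / (1 + [H⁺]/K2 + [H⁺]²/(K1K2)) = 1 / (1 + 10^+0.61 + 10^-1.93)
   = 1 / (1 + 4.0738 + 0.011749) = 1/5.0856 = 0.1966
[CO3²⁻] = α₂ × DIC = 0.1966 × 1.71 = 0.336 mmol/kg

[CO3²⁻] = 0.336 mmol/kg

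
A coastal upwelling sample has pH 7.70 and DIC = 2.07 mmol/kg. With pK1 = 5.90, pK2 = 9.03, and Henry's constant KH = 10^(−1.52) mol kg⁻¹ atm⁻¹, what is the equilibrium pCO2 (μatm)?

pCO2 = 1020 μatm

α₀ = 1 / (1 + K1/[H⁺] + K1K2/[H⁺]²) = 1 / (1 + 10^+1.80 + 10^+0.47)
   = 1 / (1 + 63.096 + 2.9512) = 1/67.047 = 0.01491
[CO2*] = α₀ × DIC = 0.01491 × 2.07 = 0.03087 mmol/kg
pCO2 = [CO2*]/KH = 3.087×10^-5 / 3.020×10^-2 = 1020 μatm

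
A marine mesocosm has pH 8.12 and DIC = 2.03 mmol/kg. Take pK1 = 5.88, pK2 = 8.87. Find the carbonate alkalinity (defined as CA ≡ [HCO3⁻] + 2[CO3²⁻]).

CA = 2.33 mmol/kg

CA = [HCO3⁻] + 2[CO3²⁻] = (α₁ + 2α₂)·DIC
At pH 8.12: [H⁺]/K1 = 10^-2.24 = 0.0057544, K2/[H⁺] = 10^-0.75 = 0.17783
α₁ = 1/(1 + 0.0057544 + 0.17783) = 1/1.1836 = 0.8449; α₂ = α₁·K2/[H⁺] = 0.1502
α₁ + 2α₂ = 1.1454
CA = 1.1454 × 2.03 = 2.33 mmol/kg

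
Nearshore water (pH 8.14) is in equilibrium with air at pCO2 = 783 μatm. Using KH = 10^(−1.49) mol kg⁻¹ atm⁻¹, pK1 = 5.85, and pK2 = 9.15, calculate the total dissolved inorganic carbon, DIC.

[CO2*] = KH · pCO2 = 10^(−1.49) × 783×10^-6 = 2.534×10^-5 mol/kg
α₀ = 1/(1 + K1/[H⁺] + K1K2/[H⁺]²) = 1/(1 + 10^+2.29 + 10^+1.28) = 0.004650
DIC = [CO2*]/α₀ = 2.534×10^-5 / 0.004650 = 5.45 mmol/kg

DIC = 5.45 mmol/kg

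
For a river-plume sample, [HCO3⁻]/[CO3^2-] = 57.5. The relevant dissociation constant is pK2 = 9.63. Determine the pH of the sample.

From K2 = [H⁺][CO3^2-]/[HCO3⁻]:  pH = pK2 − log₁₀([HCO3⁻]/[CO3^2-])
log₁₀(57.5) = +1.760
pH = 9.63 − (+1.760) = 7.87

pH = 7.87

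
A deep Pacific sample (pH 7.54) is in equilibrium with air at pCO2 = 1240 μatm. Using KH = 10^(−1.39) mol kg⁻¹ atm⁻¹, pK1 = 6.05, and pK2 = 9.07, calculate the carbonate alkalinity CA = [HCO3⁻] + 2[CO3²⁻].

[CO2*] = KH · pCO2 = 10^(−1.39) × 1240×10^-6 = 5.052×10^-5 mol/kg
α₀ = 1/(1 + K1/[H⁺] + K1K2/[H⁺]²) = 1/(1 + 10^+1.49 + 10^-0.04) = 0.03047
DIC = [CO2*]/α₀ = 5.052×10^-5 / 0.03047 = 1.658 mmol/kg
CA = (α₁ + 2α₂)·DIC = (0.9417 + 2×0.02779) × 1.658 = 1.65 mmol/kg

CA = 1.65 mmol/kg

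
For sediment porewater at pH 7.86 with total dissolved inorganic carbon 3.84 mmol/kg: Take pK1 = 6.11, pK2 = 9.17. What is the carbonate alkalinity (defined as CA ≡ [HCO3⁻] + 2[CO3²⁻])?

CA = [HCO3⁻] + 2[CO3²⁻] = (α₁ + 2α₂)·DIC
At pH 7.86: [H⁺]/K1 = 10^-1.75 = 0.017783, K2/[H⁺] = 10^-1.31 = 0.048978
α₁ = 1/(1 + 0.017783 + 0.048978) = 1/1.0668 = 0.9374; α₂ = α₁·K2/[H⁺] = 0.04591
α₁ + 2α₂ = 1.0292
CA = 1.0292 × 3.84 = 3.95 mmol/kg

CA = 3.95 mmol/kg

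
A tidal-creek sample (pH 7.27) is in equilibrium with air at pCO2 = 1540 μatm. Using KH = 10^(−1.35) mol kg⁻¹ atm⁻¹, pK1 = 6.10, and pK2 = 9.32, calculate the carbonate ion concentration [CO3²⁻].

[CO2*] = KH · pCO2 = 10^(−1.35) × 1540×10^-6 = 6.879×10^-5 mol/kg
α₀ = 1/(1 + K1/[H⁺] + K1K2/[H⁺]²) = 1/(1 + 10^+1.17 + 10^-0.88) = 0.06280
DIC = [CO2*]/α₀ = 6.879×10^-5 / 0.06280 = 1.095 mmol/kg
[CO3²⁻] = α₂·DIC; α₂ = 0.008279, so [CO3²⁻] = 0.008279 × 1.095 = 0.00907 mmol/kg = 9.07 μmol/kg

[CO3²⁻] = 9.07 μmol/kg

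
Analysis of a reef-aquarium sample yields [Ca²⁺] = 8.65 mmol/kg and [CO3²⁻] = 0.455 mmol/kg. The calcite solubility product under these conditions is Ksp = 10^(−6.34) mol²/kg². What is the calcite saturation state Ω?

Ksp = 10^(−6.34) = 4.571×10^-7
Ω = [Ca²⁺][CO3²⁻]/Ksp = (8.65×10^-3)(0.455×10^-3) / 4.571×10^-7 = 8.61

Ω = 8.61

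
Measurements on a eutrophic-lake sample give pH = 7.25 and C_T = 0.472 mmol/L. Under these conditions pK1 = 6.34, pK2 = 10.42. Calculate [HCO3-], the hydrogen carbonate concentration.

[HCO3⁻] = 0.420 mmol/L

α₁ = 1 / (1 + [H⁺]/K1 + K2/[H⁺]) = 1 / (1 + 10^-0.91 + 10^-3.17)
   = 1 / (1 + 0.12303 + 0.00067608) = 1/1.1237 = 0.8899
[HCO3⁻] = α₁ × DIC = 0.8899 × 0.472 = 0.420 mmol/L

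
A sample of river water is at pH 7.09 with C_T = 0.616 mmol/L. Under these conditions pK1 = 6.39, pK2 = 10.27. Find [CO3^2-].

[CO3²⁻] = 0.339 μmol/L

α₂ = 1 / (1 + [H⁺]/K2 + [H⁺]²/(K1K2)) = 1 / (1 + 10^+3.18 + 10^+2.48)
   = 1 / (1 + 1513.6 + 302.00) = 1/1816.6 = 0.0005505
[CO3²⁻] = α₂ × DIC = 0.0005505 × 0.616 = 0.000339 mmol/L = 0.339 μmol/L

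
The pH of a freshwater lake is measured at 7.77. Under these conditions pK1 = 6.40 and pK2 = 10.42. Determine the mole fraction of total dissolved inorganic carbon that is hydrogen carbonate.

α₁ = 0.957

α₁ = 1 / (1 + [H⁺]/K1 + K2/[H⁺]) = 1 / (1 + 10^-1.37 + 10^-2.65)
   = 1 / (1 + 0.042658 + 0.0022387) = 1/1.0449 = 0.9570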